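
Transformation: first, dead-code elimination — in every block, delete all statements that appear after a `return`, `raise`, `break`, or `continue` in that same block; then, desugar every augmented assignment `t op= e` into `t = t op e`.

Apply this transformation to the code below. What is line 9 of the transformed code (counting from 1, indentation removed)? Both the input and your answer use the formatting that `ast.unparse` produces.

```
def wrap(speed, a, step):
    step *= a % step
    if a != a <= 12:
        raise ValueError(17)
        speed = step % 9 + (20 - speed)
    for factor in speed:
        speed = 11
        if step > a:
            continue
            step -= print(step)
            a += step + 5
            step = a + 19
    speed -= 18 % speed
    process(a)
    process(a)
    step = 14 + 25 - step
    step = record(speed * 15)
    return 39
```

speed = speed - 18 % speed

Transformed code:
def wrap(speed, a, step):
    step = step * (a % step)
    if a != a <= 12:
        raise ValueError(17)
    for factor in speed:
        speed = 11
        if step > a:
            continue
    speed = speed - 18 % speed
    process(a)
    process(a)
    step = 14 + 25 - step
    step = record(speed * 15)
    return 39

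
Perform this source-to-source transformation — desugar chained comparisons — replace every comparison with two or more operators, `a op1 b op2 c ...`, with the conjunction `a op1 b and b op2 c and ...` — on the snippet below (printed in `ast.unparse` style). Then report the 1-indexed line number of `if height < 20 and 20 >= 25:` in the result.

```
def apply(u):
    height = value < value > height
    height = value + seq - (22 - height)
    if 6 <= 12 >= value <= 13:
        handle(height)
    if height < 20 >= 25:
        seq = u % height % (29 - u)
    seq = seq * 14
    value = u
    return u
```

6

Transformed code:
def apply(u):
    height = value < value and value > height
    height = value + seq - (22 - height)
    if 6 <= 12 and 12 >= value and (value <= 13):
        handle(height)
    if height < 20 and 20 >= 25:
        seq = u % height % (29 - u)
    seq = seq * 14
    value = u
    return u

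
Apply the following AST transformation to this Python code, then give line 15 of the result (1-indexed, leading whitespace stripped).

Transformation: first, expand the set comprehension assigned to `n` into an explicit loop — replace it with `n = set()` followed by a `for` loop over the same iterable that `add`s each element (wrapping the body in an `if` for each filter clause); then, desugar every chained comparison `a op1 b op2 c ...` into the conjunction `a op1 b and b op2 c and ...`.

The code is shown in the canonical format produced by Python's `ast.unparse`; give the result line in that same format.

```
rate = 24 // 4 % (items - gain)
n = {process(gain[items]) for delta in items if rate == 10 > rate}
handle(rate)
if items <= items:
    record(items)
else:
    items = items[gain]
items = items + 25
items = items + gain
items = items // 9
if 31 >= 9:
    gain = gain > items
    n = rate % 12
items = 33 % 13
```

Transformed code:
rate = 24 // 4 % (items - gain)
n = set()
for delta in items:
    if rate == 10 and 10 > rate:
        n.add(process(gain[items]))
handle(rate)
if items <= items:
    record(items)
else:
    items = items[gain]
items = items + 25
items = items + gain
items = items // 9
if 31 >= 9:
    gain = gain > items
    n = rate % 12
items = 33 % 13

gain = gain > items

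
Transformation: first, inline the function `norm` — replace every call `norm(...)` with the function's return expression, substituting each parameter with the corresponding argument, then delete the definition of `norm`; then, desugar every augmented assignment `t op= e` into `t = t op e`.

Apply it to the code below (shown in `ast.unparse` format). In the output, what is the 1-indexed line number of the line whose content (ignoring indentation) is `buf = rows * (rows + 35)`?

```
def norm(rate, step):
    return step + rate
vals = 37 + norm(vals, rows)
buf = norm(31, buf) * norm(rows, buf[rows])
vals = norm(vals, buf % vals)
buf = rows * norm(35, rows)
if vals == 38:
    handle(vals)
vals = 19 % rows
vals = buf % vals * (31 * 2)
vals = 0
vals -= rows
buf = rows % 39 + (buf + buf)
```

Transformed code:
vals = 37 + (rows + vals)
buf = (buf + 31) * (buf[rows] + rows)
vals = buf % vals + vals
buf = rows * (rows + 35)
if vals == 38:
    handle(vals)
vals = 19 % rows
vals = buf % vals * (31 * 2)
vals = 0
vals = vals - rows
buf = rows % 39 + (buf + buf)

4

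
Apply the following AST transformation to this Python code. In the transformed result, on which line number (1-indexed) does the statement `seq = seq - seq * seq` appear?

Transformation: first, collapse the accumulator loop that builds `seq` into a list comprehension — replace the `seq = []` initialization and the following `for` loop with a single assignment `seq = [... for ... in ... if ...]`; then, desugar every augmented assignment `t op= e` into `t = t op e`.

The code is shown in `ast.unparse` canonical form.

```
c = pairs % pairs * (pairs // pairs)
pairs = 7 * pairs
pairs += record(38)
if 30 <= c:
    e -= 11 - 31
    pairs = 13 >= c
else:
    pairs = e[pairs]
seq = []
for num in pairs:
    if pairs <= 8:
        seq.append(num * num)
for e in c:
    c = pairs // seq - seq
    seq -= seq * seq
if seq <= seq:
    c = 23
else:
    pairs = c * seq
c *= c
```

Transformed code:
c = pairs % pairs * (pairs // pairs)
pairs = 7 * pairs
pairs = pairs + record(38)
if 30 <= c:
    e = e - (11 - 31)
    pairs = 13 >= c
else:
    pairs = e[pairs]
seq = [num * num for num in pairs if pairs <= 8]
for e in c:
    c = pairs // seq - seq
    seq = seq - seq * seq
if seq <= seq:
    c = 23
else:
    pairs = c * seq
c = c * c

12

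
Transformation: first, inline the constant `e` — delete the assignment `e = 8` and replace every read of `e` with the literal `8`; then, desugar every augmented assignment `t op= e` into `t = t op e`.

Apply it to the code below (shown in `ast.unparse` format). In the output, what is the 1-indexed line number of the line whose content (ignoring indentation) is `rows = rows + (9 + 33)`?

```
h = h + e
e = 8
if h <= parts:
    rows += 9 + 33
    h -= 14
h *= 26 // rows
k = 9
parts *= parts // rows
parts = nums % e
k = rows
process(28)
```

3

Transformed code:
h = h + 8
if h <= parts:
    rows = rows + (9 + 33)
    h = h - 14
h = h * (26 // rows)
k = 9
parts = parts * (parts // rows)
parts = nums % 8
k = rows
process(28)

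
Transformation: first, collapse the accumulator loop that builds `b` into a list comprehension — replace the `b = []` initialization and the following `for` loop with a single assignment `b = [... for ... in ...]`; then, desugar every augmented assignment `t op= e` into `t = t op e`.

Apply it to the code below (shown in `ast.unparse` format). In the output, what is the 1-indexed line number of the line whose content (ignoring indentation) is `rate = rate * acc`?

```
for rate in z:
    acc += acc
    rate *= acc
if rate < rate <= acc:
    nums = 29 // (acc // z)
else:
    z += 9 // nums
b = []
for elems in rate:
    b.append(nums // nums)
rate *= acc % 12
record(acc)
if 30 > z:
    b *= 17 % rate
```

3

Transformed code:
for rate in z:
    acc = acc + acc
    rate = rate * acc
if rate < rate <= acc:
    nums = 29 // (acc // z)
else:
    z = z + 9 // nums
b = [nums // nums for elems in rate]
rate = rate * (acc % 12)
record(acc)
if 30 > z:
    b = b * (17 % rate)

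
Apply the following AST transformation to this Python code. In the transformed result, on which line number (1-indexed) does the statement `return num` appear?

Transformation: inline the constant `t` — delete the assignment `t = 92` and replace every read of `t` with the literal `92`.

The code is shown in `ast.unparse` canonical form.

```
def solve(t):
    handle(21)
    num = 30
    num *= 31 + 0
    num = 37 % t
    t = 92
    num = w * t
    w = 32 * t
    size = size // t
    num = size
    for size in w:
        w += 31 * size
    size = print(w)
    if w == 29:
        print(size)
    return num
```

15

Transformed code:
def solve(t):
    handle(21)
    num = 30
    num *= 31 + 0
    num = 37 % 92
    num = w * 92
    w = 32 * 92
    size = size // 92
    num = size
    for size in w:
        w += 31 * size
    size = print(w)
    if w == 29:
        print(size)
    return num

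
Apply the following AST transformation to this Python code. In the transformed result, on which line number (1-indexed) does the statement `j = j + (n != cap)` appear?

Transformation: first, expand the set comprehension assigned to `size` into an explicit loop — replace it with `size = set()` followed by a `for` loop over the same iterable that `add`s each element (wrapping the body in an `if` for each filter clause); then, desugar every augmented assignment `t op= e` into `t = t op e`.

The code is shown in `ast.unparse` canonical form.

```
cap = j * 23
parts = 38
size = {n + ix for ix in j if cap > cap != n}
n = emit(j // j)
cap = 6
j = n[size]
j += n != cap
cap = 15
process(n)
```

10

Transformed code:
cap = j * 23
parts = 38
size = set()
for ix in j:
    if cap > cap != n:
        size.add(n + ix)
n = emit(j // j)
cap = 6
j = n[size]
j = j + (n != cap)
cap = 15
process(n)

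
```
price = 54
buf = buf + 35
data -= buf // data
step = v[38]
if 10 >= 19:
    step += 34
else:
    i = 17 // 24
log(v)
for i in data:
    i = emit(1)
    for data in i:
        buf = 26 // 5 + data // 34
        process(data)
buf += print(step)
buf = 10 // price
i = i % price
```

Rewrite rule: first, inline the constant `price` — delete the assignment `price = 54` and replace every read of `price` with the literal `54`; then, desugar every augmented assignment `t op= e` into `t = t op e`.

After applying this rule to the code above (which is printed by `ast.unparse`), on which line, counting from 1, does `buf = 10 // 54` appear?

Transformed code:
buf = buf + 35
data = data - buf // data
step = v[38]
if 10 >= 19:
    step = step + 34
else:
    i = 17 // 24
log(v)
for i in data:
    i = emit(1)
    for data in i:
        buf = 26 // 5 + data // 34
        process(data)
buf = buf + print(step)
buf = 10 // 54
i = i % 54

15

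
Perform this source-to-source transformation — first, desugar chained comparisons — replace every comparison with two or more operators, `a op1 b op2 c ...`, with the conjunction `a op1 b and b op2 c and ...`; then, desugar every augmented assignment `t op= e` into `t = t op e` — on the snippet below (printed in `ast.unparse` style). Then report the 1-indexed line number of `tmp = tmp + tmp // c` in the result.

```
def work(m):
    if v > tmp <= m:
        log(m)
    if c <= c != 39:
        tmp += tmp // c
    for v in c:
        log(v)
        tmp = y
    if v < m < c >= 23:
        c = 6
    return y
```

Transformed code:
def work(m):
    if v > tmp and tmp <= m:
        log(m)
    if c <= c and c != 39:
        tmp = tmp + tmp // c
    for v in c:
        log(v)
        tmp = y
    if v < m and m < c and (c >= 23):
        c = 6
    return y

5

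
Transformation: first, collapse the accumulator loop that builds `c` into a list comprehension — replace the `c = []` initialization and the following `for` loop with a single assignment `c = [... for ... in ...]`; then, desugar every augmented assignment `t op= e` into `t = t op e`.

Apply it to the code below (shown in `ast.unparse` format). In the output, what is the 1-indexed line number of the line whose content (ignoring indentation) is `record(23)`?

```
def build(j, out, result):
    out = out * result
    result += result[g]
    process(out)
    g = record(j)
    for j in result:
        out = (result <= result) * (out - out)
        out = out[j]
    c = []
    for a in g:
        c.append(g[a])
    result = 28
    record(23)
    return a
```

11

Transformed code:
def build(j, out, result):
    out = out * result
    result = result + result[g]
    process(out)
    g = record(j)
    for j in result:
        out = (result <= result) * (out - out)
        out = out[j]
    c = [g[a] for a in g]
    result = 28
    record(23)
    return a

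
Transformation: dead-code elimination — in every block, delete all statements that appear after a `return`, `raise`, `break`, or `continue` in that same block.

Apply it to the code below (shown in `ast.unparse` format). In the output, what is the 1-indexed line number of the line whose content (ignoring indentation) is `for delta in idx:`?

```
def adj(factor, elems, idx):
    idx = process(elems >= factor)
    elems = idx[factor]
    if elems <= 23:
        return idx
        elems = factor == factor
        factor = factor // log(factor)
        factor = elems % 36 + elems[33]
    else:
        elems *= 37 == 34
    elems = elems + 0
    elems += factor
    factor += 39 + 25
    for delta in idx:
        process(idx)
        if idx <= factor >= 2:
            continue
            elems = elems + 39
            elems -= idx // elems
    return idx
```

Transformed code:
def adj(factor, elems, idx):
    idx = process(elems >= factor)
    elems = idx[factor]
    if elems <= 23:
        return idx
    else:
        elems *= 37 == 34
    elems = elems + 0
    elems += factor
    factor += 39 + 25
    for delta in idx:
        process(idx)
        if idx <= factor >= 2:
            continue
    return idx

11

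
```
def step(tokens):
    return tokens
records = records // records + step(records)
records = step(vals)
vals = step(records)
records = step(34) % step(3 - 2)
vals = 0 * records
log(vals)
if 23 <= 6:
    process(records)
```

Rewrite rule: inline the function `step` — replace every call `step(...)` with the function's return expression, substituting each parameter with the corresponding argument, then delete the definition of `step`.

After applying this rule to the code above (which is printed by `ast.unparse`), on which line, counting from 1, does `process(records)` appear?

Transformed code:
records = records // records + records
records = vals
vals = records
records = 34 % (3 - 2)
vals = 0 * records
log(vals)
if 23 <= 6:
    process(records)

8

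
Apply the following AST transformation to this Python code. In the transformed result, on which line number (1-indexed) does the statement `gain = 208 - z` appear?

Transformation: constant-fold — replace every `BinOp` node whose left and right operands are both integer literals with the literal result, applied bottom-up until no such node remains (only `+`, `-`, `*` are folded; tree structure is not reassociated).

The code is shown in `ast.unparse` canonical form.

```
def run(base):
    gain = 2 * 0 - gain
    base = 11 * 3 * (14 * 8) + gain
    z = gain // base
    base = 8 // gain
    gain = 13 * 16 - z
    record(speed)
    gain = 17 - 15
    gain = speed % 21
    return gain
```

Transformed code:
def run(base):
    gain = 0 - gain
    base = 3696 + gain
    z = gain // base
    base = 8 // gain
    gain = 208 - z
    record(speed)
    gain = 2
    gain = speed % 21
    return gain

6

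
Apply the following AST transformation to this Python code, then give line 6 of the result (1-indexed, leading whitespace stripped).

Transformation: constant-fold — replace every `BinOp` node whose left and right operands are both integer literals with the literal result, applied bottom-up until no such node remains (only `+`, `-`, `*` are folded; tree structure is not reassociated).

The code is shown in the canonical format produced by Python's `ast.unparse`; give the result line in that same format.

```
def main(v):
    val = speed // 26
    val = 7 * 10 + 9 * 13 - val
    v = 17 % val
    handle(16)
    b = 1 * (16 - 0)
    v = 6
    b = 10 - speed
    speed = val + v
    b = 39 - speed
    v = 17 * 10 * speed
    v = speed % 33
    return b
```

b = 16

Transformed code:
def main(v):
    val = speed // 26
    val = 187 - val
    v = 17 % val
    handle(16)
    b = 16
    v = 6
    b = 10 - speed
    speed = val + v
    b = 39 - speed
    v = 170 * speed
    v = speed % 33
    return b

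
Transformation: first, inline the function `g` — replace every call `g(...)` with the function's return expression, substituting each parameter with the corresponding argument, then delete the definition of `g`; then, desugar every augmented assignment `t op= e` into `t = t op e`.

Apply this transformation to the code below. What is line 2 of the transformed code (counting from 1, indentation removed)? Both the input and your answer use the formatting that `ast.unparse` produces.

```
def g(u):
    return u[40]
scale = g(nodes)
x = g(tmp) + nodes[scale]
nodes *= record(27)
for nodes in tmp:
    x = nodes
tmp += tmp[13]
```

x = tmp[40] + nodes[scale]

Transformed code:
scale = nodes[40]
x = tmp[40] + nodes[scale]
nodes = nodes * record(27)
for nodes in tmp:
    x = nodes
tmp = tmp + tmp[13]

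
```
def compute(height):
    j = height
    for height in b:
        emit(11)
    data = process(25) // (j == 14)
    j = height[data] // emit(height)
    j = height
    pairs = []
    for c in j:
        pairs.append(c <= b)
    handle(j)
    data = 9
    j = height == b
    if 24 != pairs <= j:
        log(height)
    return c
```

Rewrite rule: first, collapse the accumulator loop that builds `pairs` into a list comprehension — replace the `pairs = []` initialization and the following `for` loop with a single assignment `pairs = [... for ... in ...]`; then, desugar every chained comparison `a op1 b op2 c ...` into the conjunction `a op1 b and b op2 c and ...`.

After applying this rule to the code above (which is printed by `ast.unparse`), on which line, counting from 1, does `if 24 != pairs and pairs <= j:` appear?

12

Transformed code:
def compute(height):
    j = height
    for height in b:
        emit(11)
    data = process(25) // (j == 14)
    j = height[data] // emit(height)
    j = height
    pairs = [c <= b for c in j]
    handle(j)
    data = 9
    j = height == b
    if 24 != pairs and pairs <= j:
        log(height)
    return c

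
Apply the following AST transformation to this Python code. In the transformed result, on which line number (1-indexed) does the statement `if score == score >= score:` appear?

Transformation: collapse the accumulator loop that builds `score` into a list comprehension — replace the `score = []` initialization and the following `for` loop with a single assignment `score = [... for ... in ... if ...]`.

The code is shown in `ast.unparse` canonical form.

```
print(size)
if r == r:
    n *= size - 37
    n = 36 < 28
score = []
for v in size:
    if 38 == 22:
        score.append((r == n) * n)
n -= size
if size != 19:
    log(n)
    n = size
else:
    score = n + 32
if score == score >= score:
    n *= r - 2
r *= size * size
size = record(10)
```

Transformed code:
print(size)
if r == r:
    n *= size - 37
    n = 36 < 28
score = [(r == n) * n for v in size if 38 == 22]
n -= size
if size != 19:
    log(n)
    n = size
else:
    score = n + 32
if score == score >= score:
    n *= r - 2
r *= size * size
size = record(10)

12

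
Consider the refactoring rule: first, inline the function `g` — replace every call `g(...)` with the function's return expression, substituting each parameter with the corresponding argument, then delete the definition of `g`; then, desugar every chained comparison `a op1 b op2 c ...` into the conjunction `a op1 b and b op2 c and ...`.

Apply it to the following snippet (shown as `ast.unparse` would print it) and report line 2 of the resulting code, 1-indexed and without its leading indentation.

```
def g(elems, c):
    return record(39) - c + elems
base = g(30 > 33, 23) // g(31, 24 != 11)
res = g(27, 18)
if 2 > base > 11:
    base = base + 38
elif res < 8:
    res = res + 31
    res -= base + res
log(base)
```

Transformed code:
base = (record(39) - 23 + (30 > 33)) // (record(39) - (24 != 11) + 31)
res = record(39) - 18 + 27
if 2 > base and base > 11:
    base = base + 38
elif res < 8:
    res = res + 31
    res -= base + res
log(base)

res = record(39) - 18 + 27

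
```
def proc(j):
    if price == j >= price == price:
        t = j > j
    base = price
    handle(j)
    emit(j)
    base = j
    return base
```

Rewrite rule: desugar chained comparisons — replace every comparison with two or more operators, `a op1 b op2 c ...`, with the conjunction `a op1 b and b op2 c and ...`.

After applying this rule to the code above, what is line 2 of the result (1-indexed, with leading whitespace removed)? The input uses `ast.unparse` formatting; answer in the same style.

Transformed code:
def proc(j):
    if price == j and j >= price and (price == price):
        t = j > j
    base = price
    handle(j)
    emit(j)
    base = j
    return base

if price == j and j >= price and (price == price):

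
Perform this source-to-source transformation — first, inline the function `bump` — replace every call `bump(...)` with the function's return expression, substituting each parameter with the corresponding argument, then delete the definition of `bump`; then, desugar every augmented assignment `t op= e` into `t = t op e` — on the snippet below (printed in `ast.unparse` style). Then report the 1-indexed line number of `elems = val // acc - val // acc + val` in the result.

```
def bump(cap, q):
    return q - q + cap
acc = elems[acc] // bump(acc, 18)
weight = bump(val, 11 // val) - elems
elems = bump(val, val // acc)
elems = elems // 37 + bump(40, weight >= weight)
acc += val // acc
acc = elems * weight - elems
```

3

Transformed code:
acc = elems[acc] // (18 - 18 + acc)
weight = 11 // val - 11 // val + val - elems
elems = val // acc - val // acc + val
elems = elems // 37 + ((weight >= weight) - (weight >= weight) + 40)
acc = acc + val // acc
acc = elems * weight - elems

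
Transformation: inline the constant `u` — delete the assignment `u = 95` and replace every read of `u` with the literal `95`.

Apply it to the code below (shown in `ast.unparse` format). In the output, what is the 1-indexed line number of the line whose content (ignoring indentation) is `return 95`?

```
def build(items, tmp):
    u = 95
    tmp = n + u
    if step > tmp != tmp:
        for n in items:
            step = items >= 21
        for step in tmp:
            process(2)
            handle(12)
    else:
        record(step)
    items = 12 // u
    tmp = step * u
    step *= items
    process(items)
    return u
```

Transformed code:
def build(items, tmp):
    tmp = n + 95
    if step > tmp != tmp:
        for n in items:
            step = items >= 21
        for step in tmp:
            process(2)
            handle(12)
    else:
        record(step)
    items = 12 // 95
    tmp = step * 95
    step *= items
    process(items)
    return 95

15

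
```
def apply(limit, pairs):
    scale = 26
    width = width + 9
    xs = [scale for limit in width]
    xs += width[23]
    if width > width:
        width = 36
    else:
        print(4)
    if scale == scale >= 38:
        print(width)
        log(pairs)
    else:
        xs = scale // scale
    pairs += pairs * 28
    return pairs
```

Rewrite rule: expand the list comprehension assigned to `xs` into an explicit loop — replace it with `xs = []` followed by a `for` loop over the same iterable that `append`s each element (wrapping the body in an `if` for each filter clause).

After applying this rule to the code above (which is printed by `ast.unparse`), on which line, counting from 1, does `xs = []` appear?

Transformed code:
def apply(limit, pairs):
    scale = 26
    width = width + 9
    xs = []
    for limit in width:
        xs.append(scale)
    xs += width[23]
    if width > width:
        width = 36
    else:
        print(4)
    if scale == scale >= 38:
        print(width)
        log(pairs)
    else:
        xs = scale // scale
    pairs += pairs * 28
    return pairs

4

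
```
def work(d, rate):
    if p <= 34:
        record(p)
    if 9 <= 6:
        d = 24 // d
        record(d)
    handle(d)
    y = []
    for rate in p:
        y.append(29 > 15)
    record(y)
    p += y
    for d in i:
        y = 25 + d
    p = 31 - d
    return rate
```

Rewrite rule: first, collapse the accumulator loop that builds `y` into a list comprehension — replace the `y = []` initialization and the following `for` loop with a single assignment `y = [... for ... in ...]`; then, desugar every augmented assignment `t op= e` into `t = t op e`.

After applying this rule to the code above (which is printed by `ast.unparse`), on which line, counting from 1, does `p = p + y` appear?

10

Transformed code:
def work(d, rate):
    if p <= 34:
        record(p)
    if 9 <= 6:
        d = 24 // d
        record(d)
    handle(d)
    y = [29 > 15 for rate in p]
    record(y)
    p = p + y
    for d in i:
        y = 25 + d
    p = 31 - d
    return rate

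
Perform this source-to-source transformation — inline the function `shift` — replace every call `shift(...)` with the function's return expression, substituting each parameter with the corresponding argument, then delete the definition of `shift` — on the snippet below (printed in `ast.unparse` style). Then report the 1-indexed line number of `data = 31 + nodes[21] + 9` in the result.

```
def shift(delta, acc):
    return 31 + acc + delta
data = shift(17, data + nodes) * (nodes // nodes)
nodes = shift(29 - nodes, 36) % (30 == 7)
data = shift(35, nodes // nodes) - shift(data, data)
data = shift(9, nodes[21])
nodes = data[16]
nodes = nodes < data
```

4

Transformed code:
data = (31 + (data + nodes) + 17) * (nodes // nodes)
nodes = (31 + 36 + (29 - nodes)) % (30 == 7)
data = 31 + nodes // nodes + 35 - (31 + data + data)
data = 31 + nodes[21] + 9
nodes = data[16]
nodes = nodes < data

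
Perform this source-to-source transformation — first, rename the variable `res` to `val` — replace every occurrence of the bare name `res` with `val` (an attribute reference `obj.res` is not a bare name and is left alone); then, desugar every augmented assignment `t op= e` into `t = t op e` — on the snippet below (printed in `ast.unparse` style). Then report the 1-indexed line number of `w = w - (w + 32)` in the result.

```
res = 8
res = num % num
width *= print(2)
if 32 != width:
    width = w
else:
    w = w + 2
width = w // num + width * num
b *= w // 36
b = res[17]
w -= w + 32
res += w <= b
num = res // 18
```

Transformed code:
val = 8
val = num % num
width = width * print(2)
if 32 != width:
    width = w
else:
    w = w + 2
width = w // num + width * num
b = b * (w // 36)
b = val[17]
w = w - (w + 32)
val = val + (w <= b)
num = val // 18

11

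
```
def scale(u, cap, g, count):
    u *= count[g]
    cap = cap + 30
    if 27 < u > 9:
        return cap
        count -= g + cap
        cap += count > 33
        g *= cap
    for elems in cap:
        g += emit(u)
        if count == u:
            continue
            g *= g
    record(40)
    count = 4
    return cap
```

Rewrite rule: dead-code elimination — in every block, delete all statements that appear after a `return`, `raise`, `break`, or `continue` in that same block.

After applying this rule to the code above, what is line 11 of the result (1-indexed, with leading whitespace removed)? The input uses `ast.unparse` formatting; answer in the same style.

count = 4

Transformed code:
def scale(u, cap, g, count):
    u *= count[g]
    cap = cap + 30
    if 27 < u > 9:
        return cap
    for elems in cap:
        g += emit(u)
        if count == u:
            continue
    record(40)
    count = 4
    return cap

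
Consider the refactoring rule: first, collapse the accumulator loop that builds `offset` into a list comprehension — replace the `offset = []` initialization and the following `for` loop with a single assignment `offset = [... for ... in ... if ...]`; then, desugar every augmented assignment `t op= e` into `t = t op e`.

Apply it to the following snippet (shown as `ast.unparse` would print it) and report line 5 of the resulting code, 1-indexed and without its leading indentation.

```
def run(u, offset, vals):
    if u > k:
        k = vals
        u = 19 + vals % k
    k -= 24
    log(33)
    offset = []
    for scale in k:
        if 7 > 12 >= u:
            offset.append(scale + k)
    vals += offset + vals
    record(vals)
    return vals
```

Transformed code:
def run(u, offset, vals):
    if u > k:
        k = vals
        u = 19 + vals % k
    k = k - 24
    log(33)
    offset = [scale + k for scale in k if 7 > 12 >= u]
    vals = vals + (offset + vals)
    record(vals)
    return vals

k = k - 24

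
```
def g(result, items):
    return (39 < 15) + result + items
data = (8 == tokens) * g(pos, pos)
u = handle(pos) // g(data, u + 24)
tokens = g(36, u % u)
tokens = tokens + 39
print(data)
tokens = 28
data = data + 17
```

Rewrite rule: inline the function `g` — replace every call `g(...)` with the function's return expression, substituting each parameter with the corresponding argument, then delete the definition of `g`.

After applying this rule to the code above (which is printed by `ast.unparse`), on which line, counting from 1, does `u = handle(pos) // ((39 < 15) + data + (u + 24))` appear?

Transformed code:
data = (8 == tokens) * ((39 < 15) + pos + pos)
u = handle(pos) // ((39 < 15) + data + (u + 24))
tokens = (39 < 15) + 36 + u % u
tokens = tokens + 39
print(data)
tokens = 28
data = data + 17

2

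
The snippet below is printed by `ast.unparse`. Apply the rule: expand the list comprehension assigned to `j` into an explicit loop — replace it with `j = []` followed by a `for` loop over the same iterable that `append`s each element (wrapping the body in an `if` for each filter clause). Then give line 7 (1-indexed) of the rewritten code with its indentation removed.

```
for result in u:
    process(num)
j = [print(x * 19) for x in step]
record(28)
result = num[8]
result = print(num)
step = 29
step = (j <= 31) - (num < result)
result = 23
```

result = num[8]

Transformed code:
for result in u:
    process(num)
j = []
for x in step:
    j.append(print(x * 19))
record(28)
result = num[8]
result = print(num)
step = 29
step = (j <= 31) - (num < result)
result = 23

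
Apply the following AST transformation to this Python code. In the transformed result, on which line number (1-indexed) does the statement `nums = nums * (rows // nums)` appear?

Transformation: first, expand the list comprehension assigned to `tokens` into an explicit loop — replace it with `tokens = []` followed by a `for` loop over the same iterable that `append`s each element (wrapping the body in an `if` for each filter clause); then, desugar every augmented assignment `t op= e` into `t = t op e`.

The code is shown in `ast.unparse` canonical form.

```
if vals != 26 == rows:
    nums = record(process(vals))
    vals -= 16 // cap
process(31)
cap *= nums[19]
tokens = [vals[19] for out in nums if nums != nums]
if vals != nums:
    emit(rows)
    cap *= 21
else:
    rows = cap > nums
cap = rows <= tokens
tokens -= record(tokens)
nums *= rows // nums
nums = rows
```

17

Transformed code:
if vals != 26 == rows:
    nums = record(process(vals))
    vals = vals - 16 // cap
process(31)
cap = cap * nums[19]
tokens = []
for out in nums:
    if nums != nums:
        tokens.append(vals[19])
if vals != nums:
    emit(rows)
    cap = cap * 21
else:
    rows = cap > nums
cap = rows <= tokens
tokens = tokens - record(tokens)
nums = nums * (rows // nums)
nums = rows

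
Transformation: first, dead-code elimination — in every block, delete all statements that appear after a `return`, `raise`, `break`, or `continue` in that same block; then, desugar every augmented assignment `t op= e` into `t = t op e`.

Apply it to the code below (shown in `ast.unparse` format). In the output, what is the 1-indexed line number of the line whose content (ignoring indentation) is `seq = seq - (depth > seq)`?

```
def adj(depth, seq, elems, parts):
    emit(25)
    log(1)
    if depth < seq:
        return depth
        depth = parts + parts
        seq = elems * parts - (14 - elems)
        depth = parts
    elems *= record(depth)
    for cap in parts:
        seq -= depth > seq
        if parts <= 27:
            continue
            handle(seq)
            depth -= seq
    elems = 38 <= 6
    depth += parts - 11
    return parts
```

8

Transformed code:
def adj(depth, seq, elems, parts):
    emit(25)
    log(1)
    if depth < seq:
        return depth
    elems = elems * record(depth)
    for cap in parts:
        seq = seq - (depth > seq)
        if parts <= 27:
            continue
    elems = 38 <= 6
    depth = depth + (parts - 11)
    return parts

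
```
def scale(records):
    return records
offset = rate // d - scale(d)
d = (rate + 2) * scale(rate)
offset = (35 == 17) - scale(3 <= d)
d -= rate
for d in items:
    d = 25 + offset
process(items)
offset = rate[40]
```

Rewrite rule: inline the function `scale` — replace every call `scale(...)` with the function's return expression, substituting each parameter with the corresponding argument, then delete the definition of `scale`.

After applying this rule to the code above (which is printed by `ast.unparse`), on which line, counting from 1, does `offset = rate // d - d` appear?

1

Transformed code:
offset = rate // d - d
d = (rate + 2) * rate
offset = (35 == 17) - (3 <= d)
d -= rate
for d in items:
    d = 25 + offset
process(items)
offset = rate[40]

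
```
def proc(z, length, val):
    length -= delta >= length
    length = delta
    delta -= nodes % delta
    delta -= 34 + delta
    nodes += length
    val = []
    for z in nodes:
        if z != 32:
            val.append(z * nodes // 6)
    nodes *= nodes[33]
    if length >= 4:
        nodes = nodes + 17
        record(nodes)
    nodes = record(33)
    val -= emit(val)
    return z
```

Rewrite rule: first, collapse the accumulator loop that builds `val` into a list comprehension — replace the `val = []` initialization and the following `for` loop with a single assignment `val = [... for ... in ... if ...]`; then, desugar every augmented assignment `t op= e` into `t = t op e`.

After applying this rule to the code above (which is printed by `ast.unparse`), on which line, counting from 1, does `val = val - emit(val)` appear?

Transformed code:
def proc(z, length, val):
    length = length - (delta >= length)
    length = delta
    delta = delta - nodes % delta
    delta = delta - (34 + delta)
    nodes = nodes + length
    val = [z * nodes // 6 for z in nodes if z != 32]
    nodes = nodes * nodes[33]
    if length >= 4:
        nodes = nodes + 17
        record(nodes)
    nodes = record(33)
    val = val - emit(val)
    return z

13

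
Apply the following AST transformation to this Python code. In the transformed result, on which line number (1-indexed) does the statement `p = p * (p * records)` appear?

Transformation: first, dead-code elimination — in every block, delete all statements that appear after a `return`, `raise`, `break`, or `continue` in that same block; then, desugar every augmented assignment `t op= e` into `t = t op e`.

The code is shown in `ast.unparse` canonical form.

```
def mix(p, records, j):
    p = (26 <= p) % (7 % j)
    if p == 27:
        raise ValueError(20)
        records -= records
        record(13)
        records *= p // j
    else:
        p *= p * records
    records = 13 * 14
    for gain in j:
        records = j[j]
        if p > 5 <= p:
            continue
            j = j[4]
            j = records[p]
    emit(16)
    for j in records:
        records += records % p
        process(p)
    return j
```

Transformed code:
def mix(p, records, j):
    p = (26 <= p) % (7 % j)
    if p == 27:
        raise ValueError(20)
    else:
        p = p * (p * records)
    records = 13 * 14
    for gain in j:
        records = j[j]
        if p > 5 <= p:
            continue
    emit(16)
    for j in records:
        records = records + records % p
        process(p)
    return j

6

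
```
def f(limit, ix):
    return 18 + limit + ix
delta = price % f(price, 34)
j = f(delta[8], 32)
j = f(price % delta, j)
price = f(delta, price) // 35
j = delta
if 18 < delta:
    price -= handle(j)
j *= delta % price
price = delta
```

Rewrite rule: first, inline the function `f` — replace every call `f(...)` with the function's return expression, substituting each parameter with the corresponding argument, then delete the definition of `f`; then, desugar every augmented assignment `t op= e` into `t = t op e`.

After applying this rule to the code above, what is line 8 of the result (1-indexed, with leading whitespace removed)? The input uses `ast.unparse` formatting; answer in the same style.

Transformed code:
delta = price % (18 + price + 34)
j = 18 + delta[8] + 32
j = 18 + price % delta + j
price = (18 + delta + price) // 35
j = delta
if 18 < delta:
    price = price - handle(j)
j = j * (delta % price)
price = delta

j = j * (delta % price)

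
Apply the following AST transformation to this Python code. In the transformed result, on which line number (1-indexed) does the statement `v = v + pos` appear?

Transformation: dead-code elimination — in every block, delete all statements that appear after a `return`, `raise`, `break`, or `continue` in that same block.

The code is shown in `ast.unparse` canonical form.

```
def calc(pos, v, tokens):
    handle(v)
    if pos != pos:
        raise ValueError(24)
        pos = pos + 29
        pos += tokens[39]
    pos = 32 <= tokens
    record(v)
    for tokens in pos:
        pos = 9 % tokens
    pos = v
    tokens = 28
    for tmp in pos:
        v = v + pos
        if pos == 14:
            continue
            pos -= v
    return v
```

12

Transformed code:
def calc(pos, v, tokens):
    handle(v)
    if pos != pos:
        raise ValueError(24)
    pos = 32 <= tokens
    record(v)
    for tokens in pos:
        pos = 9 % tokens
    pos = v
    tokens = 28
    for tmp in pos:
        v = v + pos
        if pos == 14:
            continue
    return v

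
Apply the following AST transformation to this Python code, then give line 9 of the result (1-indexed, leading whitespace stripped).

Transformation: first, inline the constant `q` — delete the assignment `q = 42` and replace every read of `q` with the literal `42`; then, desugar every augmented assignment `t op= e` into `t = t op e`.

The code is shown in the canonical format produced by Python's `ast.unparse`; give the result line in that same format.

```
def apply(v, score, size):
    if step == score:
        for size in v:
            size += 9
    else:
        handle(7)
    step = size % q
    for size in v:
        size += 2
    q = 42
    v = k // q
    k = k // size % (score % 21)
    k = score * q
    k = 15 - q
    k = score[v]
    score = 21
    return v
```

size = size + 2

Transformed code:
def apply(v, score, size):
    if step == score:
        for size in v:
            size = size + 9
    else:
        handle(7)
    step = size % 42
    for size in v:
        size = size + 2
    v = k // 42
    k = k // size % (score % 21)
    k = score * 42
    k = 15 - 42
    k = score[v]
    score = 21
    return v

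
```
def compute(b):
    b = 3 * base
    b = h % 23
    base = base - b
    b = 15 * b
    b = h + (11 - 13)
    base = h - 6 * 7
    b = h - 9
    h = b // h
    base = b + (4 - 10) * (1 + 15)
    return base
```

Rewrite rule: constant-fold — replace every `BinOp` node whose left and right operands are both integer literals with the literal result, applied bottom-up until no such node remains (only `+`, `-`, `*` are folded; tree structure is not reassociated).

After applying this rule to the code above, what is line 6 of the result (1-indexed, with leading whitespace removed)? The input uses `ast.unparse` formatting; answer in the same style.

b = h + -2

Transformed code:
def compute(b):
    b = 3 * base
    b = h % 23
    base = base - b
    b = 15 * b
    b = h + -2
    base = h - 42
    b = h - 9
    h = b // h
    base = b + -96
    return base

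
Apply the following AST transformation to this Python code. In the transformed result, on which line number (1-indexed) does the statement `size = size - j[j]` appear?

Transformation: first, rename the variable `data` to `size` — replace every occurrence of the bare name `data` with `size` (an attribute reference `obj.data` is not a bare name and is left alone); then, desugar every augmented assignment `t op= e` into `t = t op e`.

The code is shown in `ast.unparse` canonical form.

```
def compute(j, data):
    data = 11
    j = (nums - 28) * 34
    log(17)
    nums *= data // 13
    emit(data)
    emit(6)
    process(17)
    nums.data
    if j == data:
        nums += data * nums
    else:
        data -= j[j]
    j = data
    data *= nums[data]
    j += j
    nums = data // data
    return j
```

Transformed code:
def compute(j, size):
    size = 11
    j = (nums - 28) * 34
    log(17)
    nums = nums * (size // 13)
    emit(size)
    emit(6)
    process(17)
    nums.data
    if j == size:
        nums = nums + size * nums
    else:
        size = size - j[j]
    j = size
    size = size * nums[size]
    j = j + j
    nums = size // size
    return j

13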